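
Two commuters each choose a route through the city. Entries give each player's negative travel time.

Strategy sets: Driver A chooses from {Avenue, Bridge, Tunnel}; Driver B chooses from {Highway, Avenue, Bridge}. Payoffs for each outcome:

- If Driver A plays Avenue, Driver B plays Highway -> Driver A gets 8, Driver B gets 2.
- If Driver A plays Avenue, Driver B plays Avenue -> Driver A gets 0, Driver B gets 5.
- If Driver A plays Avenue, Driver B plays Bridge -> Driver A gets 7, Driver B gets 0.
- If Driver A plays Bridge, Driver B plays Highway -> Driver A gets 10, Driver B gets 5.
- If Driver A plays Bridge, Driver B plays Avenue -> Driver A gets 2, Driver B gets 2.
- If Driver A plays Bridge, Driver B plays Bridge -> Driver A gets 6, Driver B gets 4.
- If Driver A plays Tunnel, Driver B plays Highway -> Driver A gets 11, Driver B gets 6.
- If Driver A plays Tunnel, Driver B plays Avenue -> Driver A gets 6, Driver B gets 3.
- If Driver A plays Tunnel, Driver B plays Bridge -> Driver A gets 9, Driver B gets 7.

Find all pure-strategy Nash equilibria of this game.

Mark each player's best response to every combination of opponents' strategies; a profile where every player is best-responding is a pure Nash equilibrium.
Driver A against Highway: payoffs 8, 10, 11 → best response Tunnel.
Driver A against Avenue: payoffs 0, 2, 6 → best response Tunnel.
Driver A against Bridge: payoffs 7, 6, 9 → best response Tunnel.
Driver B against Avenue: payoffs 2, 5, 0 → best response Avenue.
Driver B against Bridge: payoffs 5, 2, 4 → best response Highway.
Driver B against Tunnel: payoffs 6, 3, 7 → best response Bridge.
Mutual best responses: (Tunnel, Bridge).

Pure NE: (Tunnel, Bridge)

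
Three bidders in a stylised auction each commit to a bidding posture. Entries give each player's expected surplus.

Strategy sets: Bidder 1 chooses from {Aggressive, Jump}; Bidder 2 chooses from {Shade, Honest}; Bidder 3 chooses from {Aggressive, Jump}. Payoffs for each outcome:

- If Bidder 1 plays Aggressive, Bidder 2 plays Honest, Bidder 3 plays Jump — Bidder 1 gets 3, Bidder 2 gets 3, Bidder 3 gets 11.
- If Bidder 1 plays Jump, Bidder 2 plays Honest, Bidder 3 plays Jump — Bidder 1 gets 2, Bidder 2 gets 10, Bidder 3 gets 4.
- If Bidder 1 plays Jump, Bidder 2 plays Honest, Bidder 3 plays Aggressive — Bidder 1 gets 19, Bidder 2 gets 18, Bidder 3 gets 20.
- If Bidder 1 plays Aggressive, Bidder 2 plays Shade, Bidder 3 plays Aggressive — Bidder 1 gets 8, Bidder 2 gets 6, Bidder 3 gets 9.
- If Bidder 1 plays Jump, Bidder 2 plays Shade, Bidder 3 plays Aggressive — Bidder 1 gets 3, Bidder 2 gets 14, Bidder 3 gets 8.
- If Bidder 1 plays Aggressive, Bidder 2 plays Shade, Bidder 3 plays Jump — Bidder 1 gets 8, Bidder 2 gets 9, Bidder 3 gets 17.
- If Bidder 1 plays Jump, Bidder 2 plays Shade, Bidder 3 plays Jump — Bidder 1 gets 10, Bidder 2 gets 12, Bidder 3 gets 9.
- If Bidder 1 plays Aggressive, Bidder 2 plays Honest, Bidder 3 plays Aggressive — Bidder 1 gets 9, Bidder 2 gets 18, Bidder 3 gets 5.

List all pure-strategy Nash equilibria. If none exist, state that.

Bidder 1 against (Shade, Aggressive): payoffs 8, 3 → best response Aggressive.
Bidder 1 against (Shade, Jump): payoffs 8, 10 → best response Jump.
Bidder 1 against (Honest, Aggressive): payoffs 9, 19 → best response Jump.
Bidder 1 against (Honest, Jump): payoffs 3, 2 → best response Aggressive.
Bidder 2 against (Aggressive, Aggressive): payoffs 6, 18 → best response Honest.
Bidder 2 against (Aggressive, Jump): payoffs 9, 3 → best response Shade.
Bidder 2 against (Jump, Aggressive): payoffs 14, 18 → best response Honest.
Bidder 2 against (Jump, Jump): payoffs 12, 10 → best response Shade.
Bidder 3 against (Aggressive, Shade): payoffs 9, 17 → best response Jump.
Bidder 3 against (Aggressive, Honest): payoffs 5, 11 → best response Jump.
Bidder 3 against (Jump, Shade): payoffs 8, 9 → best response Jump.
Bidder 3 against (Jump, Honest): payoffs 20, 4 → best response Aggressive.
Mutual best responses: (Jump, Shade, Jump); (Jump, Honest, Aggressive).

(Jump, Shade, Jump); (Jump, Honest, Aggressive)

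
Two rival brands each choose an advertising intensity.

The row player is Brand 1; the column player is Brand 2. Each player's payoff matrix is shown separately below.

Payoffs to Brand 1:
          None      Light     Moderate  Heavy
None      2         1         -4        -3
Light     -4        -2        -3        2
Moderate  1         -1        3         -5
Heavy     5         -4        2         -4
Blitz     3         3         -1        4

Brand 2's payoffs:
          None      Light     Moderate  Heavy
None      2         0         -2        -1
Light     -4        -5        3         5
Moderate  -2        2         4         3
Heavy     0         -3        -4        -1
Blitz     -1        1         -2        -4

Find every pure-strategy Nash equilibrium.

For each player, find the best response to each opponent profile; mutual best responses are the pure NE.
Brand 1 against None: payoffs 2, -4, 1, 5, 3 → best response Heavy.
Brand 1 against Light: payoffs 1, -2, -1, -4, 3 → best response Blitz.
Brand 1 against Moderate: payoffs -4, -3, 3, 2, -1 → best response Moderate.
Brand 1 against Heavy: payoffs -3, 2, -5, -4, 4 → best response Blitz.
Brand 2 against None: payoffs 2, 0, -2, -1 → best response None.
Brand 2 against Light: payoffs -4, -5, 3, 5 → best response Heavy.
Brand 2 against Moderate: payoffs -2, 2, 4, 3 → best response Moderate.
Brand 2 against Heavy: payoffs 0, -3, -4, -1 → best response None.
Brand 2 against Blitz: payoffs -1, 1, -2, -4 → best response Light.
Mutual best responses: (Moderate, Moderate); (Heavy, None); (Blitz, Light).

Pure-strategy Nash equilibria: (Moderate, Moderate) and (Heavy, None) and (Blitz, Light)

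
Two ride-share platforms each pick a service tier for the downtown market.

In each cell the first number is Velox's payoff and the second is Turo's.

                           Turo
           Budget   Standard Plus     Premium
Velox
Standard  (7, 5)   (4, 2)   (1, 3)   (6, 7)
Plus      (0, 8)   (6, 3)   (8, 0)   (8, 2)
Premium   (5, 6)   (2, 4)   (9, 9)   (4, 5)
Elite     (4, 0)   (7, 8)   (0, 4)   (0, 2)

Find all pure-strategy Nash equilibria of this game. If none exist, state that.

(Standard, Budget): Turo can switch to Premium (5 → 7). Not NE.
(Standard, Standard): Velox can switch to Plus (4 → 6). Not NE.
(Standard, Plus): Velox can switch to Plus (1 → 8). Not NE.
(Standard, Premium): Velox can switch to Plus (6 → 8). Not NE.
(Plus, Budget): Velox can switch to Standard (0 → 7). Not NE.
(Plus, Standard): Velox can switch to Elite (6 → 7). Not NE.
(Plus, Plus): Velox can switch to Premium (8 → 9). Not NE.
(Plus, Premium): Turo can switch to Budget (2 → 8). Not NE.
(Premium, Budget): Velox can switch to Standard (5 → 7). Not NE.
(Premium, Standard): Velox can switch to Standard (2 → 4). Not NE.
(Premium, Plus): Velox gets 9, best alternative 8; Turo gets 9, best alternative 6. No profitable deviation — NE.
(Premium, Premium): Velox can switch to Standard (4 → 6). Not NE.
(Elite, Budget): Velox can switch to Standard (4 → 7). Not NE.
(Elite, Standard): Velox gets 7, best alternative 6; Turo gets 8, best alternative 4. No profitable deviation — NE.
(The remaining 2 profiles each have a profitable deviation by the same check.)

The pure Nash equilibria are (Premium, Plus); (Elite, Standard).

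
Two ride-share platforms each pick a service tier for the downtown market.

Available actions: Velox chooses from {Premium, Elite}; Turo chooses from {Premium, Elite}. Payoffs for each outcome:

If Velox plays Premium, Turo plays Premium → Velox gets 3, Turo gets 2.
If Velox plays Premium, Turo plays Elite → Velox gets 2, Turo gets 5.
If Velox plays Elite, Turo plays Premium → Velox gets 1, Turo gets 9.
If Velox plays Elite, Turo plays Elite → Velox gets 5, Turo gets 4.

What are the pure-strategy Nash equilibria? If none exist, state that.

Check each profile: it is a Nash equilibrium iff no player can strictly gain by switching unilaterally.
(Premium, Premium): Turo can switch to Elite (2 → 5). Not NE.
(Premium, Elite): Velox can switch to Elite (2 → 5). Not NE.
(Elite, Premium): Velox can switch to Premium (1 → 3). Not NE.
(Elite, Elite): Turo can switch to Premium (4 → 9). Not NE.

There is no pure-strategy Nash equilibrium.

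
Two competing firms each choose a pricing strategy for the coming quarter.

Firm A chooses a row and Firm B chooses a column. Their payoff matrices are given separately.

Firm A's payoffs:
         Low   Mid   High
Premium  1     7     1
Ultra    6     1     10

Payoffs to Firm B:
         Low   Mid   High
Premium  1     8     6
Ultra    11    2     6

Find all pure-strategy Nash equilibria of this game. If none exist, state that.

Firm A against Low: payoffs 1, 6 → best response Ultra.
Firm A against Mid: payoffs 7, 1 → best response Premium.
Firm A against High: payoffs 1, 10 → best response Ultra.
Firm B against Premium: payoffs 1, 8, 6 → best response Mid.
Firm B against Ultra: payoffs 11, 2, 6 → best response Low.
Mutual best responses: (Premium, Mid); (Ultra, Low).

(Premium, Mid), (Ultra, Low)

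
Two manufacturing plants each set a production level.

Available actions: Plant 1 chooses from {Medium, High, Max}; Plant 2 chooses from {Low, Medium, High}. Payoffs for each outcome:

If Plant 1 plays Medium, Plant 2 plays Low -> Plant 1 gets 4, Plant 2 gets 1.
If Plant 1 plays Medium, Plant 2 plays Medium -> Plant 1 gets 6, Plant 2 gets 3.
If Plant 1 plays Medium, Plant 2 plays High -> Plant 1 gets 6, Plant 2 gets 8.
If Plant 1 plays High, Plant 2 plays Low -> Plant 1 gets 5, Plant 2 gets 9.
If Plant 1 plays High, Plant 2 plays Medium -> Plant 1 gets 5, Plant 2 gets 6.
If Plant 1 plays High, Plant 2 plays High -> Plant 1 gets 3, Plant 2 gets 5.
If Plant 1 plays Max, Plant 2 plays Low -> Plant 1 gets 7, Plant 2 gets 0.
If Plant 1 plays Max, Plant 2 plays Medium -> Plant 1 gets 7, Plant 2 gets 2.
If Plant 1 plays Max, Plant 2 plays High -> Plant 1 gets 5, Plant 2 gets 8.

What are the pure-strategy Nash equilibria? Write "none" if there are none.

Pure NE: (Medium, High)

Plant 1 against Low: payoffs 4, 5, 7 → best response Max.
Plant 1 against Medium: payoffs 6, 5, 7 → best response Max.
Plant 1 against High: payoffs 6, 3, 5 → best response Medium.
Plant 2 against Medium: payoffs 1, 3, 8 → best response High.
Plant 2 against High: payoffs 9, 6, 5 → best response Low.
Plant 2 against Max: payoffs 0, 2, 8 → best response High.
Mutual best responses: (Medium, High).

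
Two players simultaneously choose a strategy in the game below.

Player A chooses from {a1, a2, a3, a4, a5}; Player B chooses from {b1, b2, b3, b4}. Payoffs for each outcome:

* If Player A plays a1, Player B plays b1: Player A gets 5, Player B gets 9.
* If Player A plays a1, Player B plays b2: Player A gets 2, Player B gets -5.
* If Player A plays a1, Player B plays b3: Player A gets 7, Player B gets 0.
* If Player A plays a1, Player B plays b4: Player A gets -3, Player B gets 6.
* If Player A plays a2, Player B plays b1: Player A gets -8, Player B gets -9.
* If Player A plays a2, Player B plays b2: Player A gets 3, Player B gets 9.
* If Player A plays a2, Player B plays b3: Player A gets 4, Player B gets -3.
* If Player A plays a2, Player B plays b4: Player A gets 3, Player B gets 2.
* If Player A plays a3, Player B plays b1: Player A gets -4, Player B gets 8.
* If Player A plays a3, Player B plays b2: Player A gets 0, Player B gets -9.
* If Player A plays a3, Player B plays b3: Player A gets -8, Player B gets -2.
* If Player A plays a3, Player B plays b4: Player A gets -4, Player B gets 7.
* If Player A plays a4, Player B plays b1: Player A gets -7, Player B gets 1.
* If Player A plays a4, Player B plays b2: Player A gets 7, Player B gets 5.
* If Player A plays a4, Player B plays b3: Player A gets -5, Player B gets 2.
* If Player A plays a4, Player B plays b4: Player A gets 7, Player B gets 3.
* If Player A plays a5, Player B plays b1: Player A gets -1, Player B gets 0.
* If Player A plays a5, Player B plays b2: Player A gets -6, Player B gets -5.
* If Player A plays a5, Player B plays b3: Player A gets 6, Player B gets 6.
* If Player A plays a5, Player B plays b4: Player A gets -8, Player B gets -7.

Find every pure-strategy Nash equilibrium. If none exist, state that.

(a1, b1), (a4, b2)

Mark each player's best response to every combination of opponents' strategies; a profile where every player is best-responding is a pure Nash equilibrium.
Player A against b1: payoffs 5, -8, -4, -7, -1 → best response a1.
Player A against b2: payoffs 2, 3, 0, 7, -6 → best response a4.
Player A against b3: payoffs 7, 4, -8, -5, 6 → best response a1.
Player A against b4: payoffs -3, 3, -4, 7, -8 → best response a4.
Player B against a1: payoffs 9, -5, 0, 6 → best response b1.
Player B against a2: payoffs -9, 9, -3, 2 → best response b2.
Player B against a3: payoffs 8, -9, -2, 7 → best response b1.
Player B against a4: payoffs 1, 5, 2, 3 → best response b2.
Player B against a5: payoffs 0, -5, 6, -7 → best response b3.
Mutual best responses: (a1, b1); (a4, b2).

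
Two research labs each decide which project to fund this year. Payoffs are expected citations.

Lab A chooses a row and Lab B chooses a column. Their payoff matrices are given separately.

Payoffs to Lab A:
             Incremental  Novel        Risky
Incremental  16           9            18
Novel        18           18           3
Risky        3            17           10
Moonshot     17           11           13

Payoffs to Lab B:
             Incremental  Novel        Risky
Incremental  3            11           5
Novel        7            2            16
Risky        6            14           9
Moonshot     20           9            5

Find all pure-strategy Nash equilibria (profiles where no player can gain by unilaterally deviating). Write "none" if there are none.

none

(Incremental, Incremental): Lab A can switch to Novel (16 → 18). Not NE.
(Incremental, Novel): Lab A can switch to Novel (9 → 18). Not NE.
(Incremental, Risky): Lab B can switch to Novel (5 → 11). Not NE.
(Novel, Incremental): Lab B can switch to Risky (7 → 16). Not NE.
(Novel, Novel): Lab B can switch to Incremental (2 → 7). Not NE.
(Novel, Risky): Lab A can switch to Incremental (3 → 18). Not NE.
(Risky, Incremental): Lab A can switch to Incremental (3 → 16). Not NE.
(Risky, Novel): Lab A can switch to Novel (17 → 18). Not NE.
(The remaining 4 profiles each have a profitable deviation by the same check.)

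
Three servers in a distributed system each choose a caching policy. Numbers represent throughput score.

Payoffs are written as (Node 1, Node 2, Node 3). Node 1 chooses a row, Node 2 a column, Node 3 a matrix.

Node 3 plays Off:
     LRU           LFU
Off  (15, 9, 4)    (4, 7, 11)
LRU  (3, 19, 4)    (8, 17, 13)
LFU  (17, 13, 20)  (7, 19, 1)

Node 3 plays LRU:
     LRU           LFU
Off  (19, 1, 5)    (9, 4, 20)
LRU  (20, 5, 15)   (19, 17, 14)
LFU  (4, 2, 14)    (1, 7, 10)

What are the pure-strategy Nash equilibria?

(LRU, LFU, LRU)

Node 1 against (LRU, Off): payoffs 15, 3, 17 → best response LFU.
Node 1 against (LRU, LRU): payoffs 19, 20, 4 → best response LRU.
Node 1 against (LFU, Off): payoffs 4, 8, 7 → best response LRU.
Node 1 against (LFU, LRU): payoffs 9, 19, 1 → best response LRU.
Node 2 against (Off, Off): payoffs 9, 7 → best response LRU.
Node 2 against (Off, LRU): payoffs 1, 4 → best response LFU.
Node 2 against (LRU, Off): payoffs 19, 17 → best response LRU.
Node 2 against (LRU, LRU): payoffs 5, 17 → best response LFU.
Node 2 against (LFU, Off): payoffs 13, 19 → best response LFU.
Node 2 against (LFU, LRU): payoffs 2, 7 → best response LFU.
Node 3 against (Off, LRU): payoffs 4, 5 → best response LRU.
Node 3 against (Off, LFU): payoffs 11, 20 → best response LRU.
Node 3 against (LRU, LRU): payoffs 4, 15 → best response LRU.
Node 3 against (LRU, LFU): payoffs 13, 14 → best response LRU.
Node 3 against (LFU, LRU): payoffs 20, 14 → best response Off.
Node 3 against (LFU, LFU): payoffs 1, 10 → best response LRU.
Mutual best responses: (LRU, LFU, LRU).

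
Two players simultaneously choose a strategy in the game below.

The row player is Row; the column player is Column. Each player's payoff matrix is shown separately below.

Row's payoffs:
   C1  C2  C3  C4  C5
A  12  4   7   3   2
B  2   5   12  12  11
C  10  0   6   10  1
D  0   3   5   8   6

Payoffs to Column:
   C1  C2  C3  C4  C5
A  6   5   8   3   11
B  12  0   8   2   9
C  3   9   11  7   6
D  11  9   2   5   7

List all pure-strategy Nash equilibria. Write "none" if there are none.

(A, C1): Column can switch to C3 (6 → 8). Not NE.
(A, C2): Row can switch to B (4 → 5). Not NE.
(A, C3): Row can switch to B (7 → 12). Not NE.
(A, C4): Row can switch to B (3 → 12). Not NE.
(A, C5): Row can switch to B (2 → 11). Not NE.
(B, C1): Row can switch to A (2 → 12). Not NE.
(The remaining 14 profiles each have a profitable deviation by the same check.)

There is no pure-strategy Nash equilibrium.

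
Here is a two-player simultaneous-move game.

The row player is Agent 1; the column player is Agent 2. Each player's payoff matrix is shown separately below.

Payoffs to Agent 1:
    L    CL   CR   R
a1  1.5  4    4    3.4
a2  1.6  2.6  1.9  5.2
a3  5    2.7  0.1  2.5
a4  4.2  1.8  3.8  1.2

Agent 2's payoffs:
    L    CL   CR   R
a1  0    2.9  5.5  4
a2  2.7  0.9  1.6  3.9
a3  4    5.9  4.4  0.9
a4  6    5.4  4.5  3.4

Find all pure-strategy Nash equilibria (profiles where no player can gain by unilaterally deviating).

Agent 1 against L: payoffs 1.5, 1.6, 5, 4.2 → best response a3.
Agent 1 against CL: payoffs 4, 2.6, 2.7, 1.8 → best response a1.
Agent 1 against CR: payoffs 4, 1.9, 0.1, 3.8 → best response a1.
Agent 1 against R: payoffs 3.4, 5.2, 2.5, 1.2 → best response a2.
Agent 2 against a1: payoffs 0, 2.9, 5.5, 4 → best response CR.
Agent 2 against a2: payoffs 2.7, 0.9, 1.6, 3.9 → best response R.
Agent 2 against a3: payoffs 4, 5.9, 4.4, 0.9 → best response CL.
Agent 2 against a4: payoffs 6, 5.4, 4.5, 3.4 → best response L.
Mutual best responses: (a1, CR); (a2, R).

Pure-strategy Nash equilibria: (a1, CR), (a2, R)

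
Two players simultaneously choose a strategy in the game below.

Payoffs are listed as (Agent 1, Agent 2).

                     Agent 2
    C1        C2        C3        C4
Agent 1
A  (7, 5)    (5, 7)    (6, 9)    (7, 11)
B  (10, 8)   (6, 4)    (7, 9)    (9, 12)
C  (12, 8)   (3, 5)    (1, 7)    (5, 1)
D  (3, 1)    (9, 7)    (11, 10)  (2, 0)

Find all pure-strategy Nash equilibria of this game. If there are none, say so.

Pure-strategy Nash equilibria: (B, C4), (C, C1), (D, C3)

Agent 1 against C1: payoffs 7, 10, 12, 3 → best response C.
Agent 1 against C2: payoffs 5, 6, 3, 9 → best response D.
Agent 1 against C3: payoffs 6, 7, 1, 11 → best response D.
Agent 1 against C4: payoffs 7, 9, 5, 2 → best response B.
Agent 2 against A: payoffs 5, 7, 9, 11 → best response C4.
Agent 2 against B: payoffs 8, 4, 9, 12 → best response C4.
Agent 2 against C: payoffs 8, 5, 7, 1 → best response C1.
Agent 2 against D: payoffs 1, 7, 10, 0 → best response C3.
Mutual best responses: (B, C4); (C, C1); (D, C3).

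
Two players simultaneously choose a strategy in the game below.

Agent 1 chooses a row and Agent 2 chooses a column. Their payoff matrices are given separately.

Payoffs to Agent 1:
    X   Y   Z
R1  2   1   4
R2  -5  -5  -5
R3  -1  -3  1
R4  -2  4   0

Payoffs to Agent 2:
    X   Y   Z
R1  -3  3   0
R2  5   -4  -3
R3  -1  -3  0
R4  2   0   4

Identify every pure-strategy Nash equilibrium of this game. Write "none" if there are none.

For each strategy profile, look for a profitable unilateral deviation.
(R1, X): Agent 2 can switch to Y (-3 → 3). Not NE.
(R1, Y): Agent 1 can switch to R4 (1 → 4). Not NE.
(R1, Z): Agent 2 can switch to Y (0 → 3). Not NE.
(R2, X): Agent 1 can switch to R1 (-5 → 2). Not NE.
(R2, Y): Agent 1 can switch to R1 (-5 → 1). Not NE.
(R2, Z): Agent 1 can switch to R1 (-5 → 4). Not NE.
(The remaining 6 profiles each have a profitable deviation by the same check.)

This game has no pure Nash equilibrium.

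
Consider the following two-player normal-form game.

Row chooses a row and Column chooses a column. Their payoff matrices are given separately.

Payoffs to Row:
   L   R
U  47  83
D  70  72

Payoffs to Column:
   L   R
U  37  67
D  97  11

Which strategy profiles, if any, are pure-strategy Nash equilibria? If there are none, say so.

Pure-strategy Nash equilibria: (U, R); (D, L)

(U, L): Row can switch to D (47 → 70). Not NE.
(U, R): Row gets 83, best alternative 72; Column gets 67, best alternative 37. No profitable deviation — NE.
(D, L): Row gets 70, best alternative 47; Column gets 97, best alternative 11. No profitable deviation — NE.
(D, R): Row can switch to U (72 → 83). Not NE.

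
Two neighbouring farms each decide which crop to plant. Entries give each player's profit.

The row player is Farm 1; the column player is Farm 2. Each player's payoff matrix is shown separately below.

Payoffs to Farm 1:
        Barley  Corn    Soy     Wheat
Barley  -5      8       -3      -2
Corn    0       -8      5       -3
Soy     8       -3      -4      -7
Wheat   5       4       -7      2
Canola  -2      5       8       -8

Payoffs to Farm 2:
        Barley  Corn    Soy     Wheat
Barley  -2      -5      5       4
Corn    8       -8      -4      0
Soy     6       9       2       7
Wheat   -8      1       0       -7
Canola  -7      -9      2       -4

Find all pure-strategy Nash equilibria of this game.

The unique pure-strategy Nash equilibrium is (Canola, Soy).

(Barley, Barley): Farm 1 can switch to Corn (-5 → 0). Not NE.
(Barley, Corn): Farm 2 can switch to Barley (-5 → -2). Not NE.
(Barley, Soy): Farm 1 can switch to Corn (-3 → 5). Not NE.
(Barley, Wheat): Farm 1 can switch to Wheat (-2 → 2). Not NE.
(Corn, Barley): Farm 1 can switch to Soy (0 → 8). Not NE.
(Corn, Corn): Farm 1 can switch to Barley (-8 → 8). Not NE.
(Corn, Soy): Farm 1 can switch to Canola (5 → 8). Not NE.
(Corn, Wheat): Farm 1 can switch to Barley (-3 → -2). Not NE.
(Soy, Barley): Farm 2 can switch to Corn (6 → 9). Not NE.
(Soy, Corn): Farm 1 can switch to Barley (-3 → 8). Not NE.
(Canola, Soy): Farm 1 gets 8, best alternative 5; Farm 2 gets 2, best alternative -4. No profitable deviation — NE.
(The remaining 9 profiles each have a profitable deviation by the same check.)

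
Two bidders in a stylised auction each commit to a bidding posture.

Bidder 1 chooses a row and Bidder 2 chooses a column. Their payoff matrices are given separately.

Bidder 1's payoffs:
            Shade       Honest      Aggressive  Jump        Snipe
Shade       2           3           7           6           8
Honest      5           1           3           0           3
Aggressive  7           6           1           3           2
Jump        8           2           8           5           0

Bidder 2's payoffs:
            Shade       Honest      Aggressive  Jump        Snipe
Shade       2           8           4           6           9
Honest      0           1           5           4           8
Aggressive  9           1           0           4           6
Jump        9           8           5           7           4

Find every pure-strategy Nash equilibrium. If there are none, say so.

(Shade, Shade): Bidder 1 can switch to Honest (2 → 5). Not NE.
(Shade, Honest): Bidder 1 can switch to Aggressive (3 → 6). Not NE.
(Shade, Aggressive): Bidder 1 can switch to Jump (7 → 8). Not NE.
(Shade, Jump): Bidder 2 can switch to Honest (6 → 8). Not NE.
(Shade, Snipe): Bidder 1 gets 8, best alternative 3; Bidder 2 gets 9, best alternative 8. No profitable deviation — NE.
(Honest, Shade): Bidder 1 can switch to Aggressive (5 → 7). Not NE.
(Honest, Honest): Bidder 1 can switch to Shade (1 → 3). Not NE.
(Jump, Shade): Bidder 1 gets 8, best alternative 7; Bidder 2 gets 9, best alternative 8. No profitable deviation — NE.
(The remaining 12 profiles each have a profitable deviation by the same check.)

Pure-strategy Nash equilibria: (Shade, Snipe), (Jump, Shade)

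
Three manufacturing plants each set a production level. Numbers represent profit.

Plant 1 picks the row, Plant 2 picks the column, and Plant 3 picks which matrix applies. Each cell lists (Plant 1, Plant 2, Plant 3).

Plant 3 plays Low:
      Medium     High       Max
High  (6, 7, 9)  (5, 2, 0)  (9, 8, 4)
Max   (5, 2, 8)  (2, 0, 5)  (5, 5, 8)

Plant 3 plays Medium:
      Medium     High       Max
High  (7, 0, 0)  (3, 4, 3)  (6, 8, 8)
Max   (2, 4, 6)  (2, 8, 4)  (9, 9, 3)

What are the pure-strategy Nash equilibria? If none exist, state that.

Plant 1 against (Medium, Low): payoffs 6, 5 → best response High.
Plant 1 against (Medium, Medium): payoffs 7, 2 → best response High.
Plant 1 against (High, Low): payoffs 5, 2 → best response High.
Plant 1 against (High, Medium): payoffs 3, 2 → best response High.
Plant 1 against (Max, Low): payoffs 9, 5 → best response High.
Plant 1 against (Max, Medium): payoffs 6, 9 → best response Max.
Plant 2 against (High, Low): payoffs 7, 2, 8 → best response Max.
Plant 2 against (High, Medium): payoffs 0, 4, 8 → best response Max.
Plant 2 against (Max, Low): payoffs 2, 0, 5 → best response Max.
Plant 2 against (Max, Medium): payoffs 4, 8, 9 → best response Max.
Plant 3 against (High, Medium): payoffs 9, 0 → best response Low.
Plant 3 against (High, High): payoffs 0, 3 → best response Medium.
Plant 3 against (High, Max): payoffs 4, 8 → best response Medium.
Plant 3 against (Max, Medium): payoffs 8, 6 → best response Low.
Plant 3 against (Max, High): payoffs 5, 4 → best response Low.
Plant 3 against (Max, Max): payoffs 8, 3 → best response Low.
No profile is a mutual best response for all players.

This game has no pure Nash equilibrium.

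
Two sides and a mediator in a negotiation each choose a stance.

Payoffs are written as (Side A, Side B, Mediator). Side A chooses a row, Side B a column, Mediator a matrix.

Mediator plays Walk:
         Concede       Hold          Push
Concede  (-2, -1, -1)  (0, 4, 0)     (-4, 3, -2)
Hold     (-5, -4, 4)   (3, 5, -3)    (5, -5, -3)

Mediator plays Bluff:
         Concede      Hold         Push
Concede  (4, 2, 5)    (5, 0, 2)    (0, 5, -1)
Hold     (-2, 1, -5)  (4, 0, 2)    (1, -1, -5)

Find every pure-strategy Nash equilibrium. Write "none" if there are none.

Side A against (Concede, Walk): payoffs -2, -5 → best response Concede.
Side A against (Concede, Bluff): payoffs 4, -2 → best response Concede.
Side A against (Hold, Walk): payoffs 0, 3 → best response Hold.
Side A against (Hold, Bluff): payoffs 5, 4 → best response Concede.
Side A against (Push, Walk): payoffs -4, 5 → best response Hold.
Side A against (Push, Bluff): payoffs 0, 1 → best response Hold.
Side B against (Concede, Walk): payoffs -1, 4, 3 → best response Hold.
Side B against (Concede, Bluff): payoffs 2, 0, 5 → best response Push.
Side B against (Hold, Walk): payoffs -4, 5, -5 → best response Hold.
Side B against (Hold, Bluff): payoffs 1, 0, -1 → best response Concede.
Mediator against (Concede, Concede): payoffs -1, 5 → best response Bluff.
Mediator against (Concede, Hold): payoffs 0, 2 → best response Bluff.
Mediator against (Concede, Push): payoffs -2, -1 → best response Bluff.
Mediator against (Hold, Concede): payoffs 4, -5 → best response Walk.
Mediator against (Hold, Hold): payoffs -3, 2 → best response Bluff.
Mediator against (Hold, Push): payoffs -3, -5 → best response Walk.
No profile is a mutual best response for all players.

There is no pure-strategy Nash equilibrium.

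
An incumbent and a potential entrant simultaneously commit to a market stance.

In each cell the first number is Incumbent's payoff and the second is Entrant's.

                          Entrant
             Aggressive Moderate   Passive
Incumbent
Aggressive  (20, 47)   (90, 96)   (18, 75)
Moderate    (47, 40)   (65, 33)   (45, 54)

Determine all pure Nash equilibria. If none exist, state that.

(Aggressive, Aggressive): Incumbent can switch to Moderate (20 → 47). Not NE.
(Aggressive, Moderate): Incumbent gets 90, best alternative 65; Entrant gets 96, best alternative 75. No profitable deviation — NE.
(Aggressive, Passive): Incumbent can switch to Moderate (18 → 45). Not NE.
(Moderate, Aggressive): Entrant can switch to Passive (40 → 54). Not NE.
(Moderate, Moderate): Incumbent can switch to Aggressive (65 → 90). Not NE.
(Moderate, Passive): Incumbent gets 45, best alternative 18; Entrant gets 54, best alternative 40. No profitable deviation — NE.

The pure Nash equilibria are (Aggressive, Moderate), (Moderate, Passive).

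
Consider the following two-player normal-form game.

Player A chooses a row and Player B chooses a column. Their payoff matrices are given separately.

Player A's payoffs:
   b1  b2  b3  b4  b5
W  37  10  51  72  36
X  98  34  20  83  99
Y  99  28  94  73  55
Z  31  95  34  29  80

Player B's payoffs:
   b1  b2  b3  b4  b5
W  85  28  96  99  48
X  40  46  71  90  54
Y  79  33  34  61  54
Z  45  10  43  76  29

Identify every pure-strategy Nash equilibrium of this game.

(X, b4); (Y, b1)

Player A against b1: payoffs 37, 98, 99, 31 → best response Y.
Player A against b2: payoffs 10, 34, 28, 95 → best response Z.
Player A against b3: payoffs 51, 20, 94, 34 → best response Y.
Player A against b4: payoffs 72, 83, 73, 29 → best response X.
Player A against b5: payoffs 36, 99, 55, 80 → best response X.
Player B against W: payoffs 85, 28, 96, 99, 48 → best response b4.
Player B against X: payoffs 40, 46, 71, 90, 54 → best response b4.
Player B against Y: payoffs 79, 33, 34, 61, 54 → best response b1.
Player B against Z: payoffs 45, 10, 43, 76, 29 → best response b4.
Mutual best responses: (X, b4); (Y, b1).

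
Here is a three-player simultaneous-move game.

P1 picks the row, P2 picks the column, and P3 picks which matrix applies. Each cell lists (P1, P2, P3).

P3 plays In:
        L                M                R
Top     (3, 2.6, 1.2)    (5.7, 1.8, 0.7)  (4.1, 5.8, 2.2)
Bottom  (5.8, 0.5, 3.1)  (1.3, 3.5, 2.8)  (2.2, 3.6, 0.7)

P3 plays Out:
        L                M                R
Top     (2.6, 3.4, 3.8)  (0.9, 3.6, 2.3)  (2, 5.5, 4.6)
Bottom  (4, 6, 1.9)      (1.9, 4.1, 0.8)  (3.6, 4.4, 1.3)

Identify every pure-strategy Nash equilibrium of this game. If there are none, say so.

(Top, L, In): P1 can switch to Bottom (3 → 5.8). Not NE.
(Top, L, Out): P1 can switch to Bottom (2.6 → 4). Not NE.
(Top, M, In): P2 can switch to L (1.8 → 2.6). Not NE.
(Top, M, Out): P1 can switch to Bottom (0.9 → 1.9). Not NE.
(Top, R, In): P3 can switch to Out (2.2 → 4.6). Not NE.
(Top, R, Out): P1 can switch to Bottom (2 → 3.6). Not NE.
(Bottom, L, In): P2 can switch to M (0.5 → 3.5). Not NE.
(Bottom, L, Out): P3 can switch to In (1.9 → 3.1). Not NE.
(The remaining 4 profiles each have a profitable deviation by the same check.)

No pure-strategy Nash equilibrium.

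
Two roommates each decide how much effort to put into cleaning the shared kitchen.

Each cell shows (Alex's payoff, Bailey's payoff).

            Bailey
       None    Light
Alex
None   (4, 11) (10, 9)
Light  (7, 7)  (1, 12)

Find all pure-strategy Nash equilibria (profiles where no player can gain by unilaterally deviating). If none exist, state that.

There is no pure-strategy Nash equilibrium.

For each strategy profile, look for a profitable unilateral deviation.
(None, None): Alex can switch to Light (4 → 7). Not NE.
(None, Light): Bailey can switch to None (9 → 11). Not NE.
(Light, None): Bailey can switch to Light (7 → 12). Not NE.
(Light, Light): Alex can switch to None (1 → 10). Not NE.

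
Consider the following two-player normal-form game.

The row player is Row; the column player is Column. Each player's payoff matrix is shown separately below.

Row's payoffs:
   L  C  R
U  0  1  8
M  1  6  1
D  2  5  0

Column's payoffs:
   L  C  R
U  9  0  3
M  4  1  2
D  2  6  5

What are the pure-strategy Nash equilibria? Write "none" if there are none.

No pure-strategy Nash equilibrium.

Row against L: payoffs 0, 1, 2 → best response D.
Row against C: payoffs 1, 6, 5 → best response M.
Row against R: payoffs 8, 1, 0 → best response U.
Column against U: payoffs 9, 0, 3 → best response L.
Column against M: payoffs 4, 1, 2 → best response L.
Column against D: payoffs 2, 6, 5 → best response C.
No profile is a mutual best response for all players.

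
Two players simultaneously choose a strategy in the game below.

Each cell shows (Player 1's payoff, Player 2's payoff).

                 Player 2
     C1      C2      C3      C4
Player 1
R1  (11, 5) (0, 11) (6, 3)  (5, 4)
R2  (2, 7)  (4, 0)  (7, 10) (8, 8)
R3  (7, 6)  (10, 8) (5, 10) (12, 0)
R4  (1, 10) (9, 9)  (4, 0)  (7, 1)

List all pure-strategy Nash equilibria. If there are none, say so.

The unique pure-strategy Nash equilibrium is (R2, C3).

Player 1 against C1: payoffs 11, 2, 7, 1 → best response R1.
Player 1 against C2: payoffs 0, 4, 10, 9 → best response R3.
Player 1 against C3: payoffs 6, 7, 5, 4 → best response R2.
Player 1 against C4: payoffs 5, 8, 12, 7 → best response R3.
Player 2 against R1: payoffs 5, 11, 3, 4 → best response C2.
Player 2 against R2: payoffs 7, 0, 10, 8 → best response C3.
Player 2 against R3: payoffs 6, 8, 10, 0 → best response C3.
Player 2 against R4: payoffs 10, 9, 0, 1 → best response C1.
Mutual best responses: (R2, C3).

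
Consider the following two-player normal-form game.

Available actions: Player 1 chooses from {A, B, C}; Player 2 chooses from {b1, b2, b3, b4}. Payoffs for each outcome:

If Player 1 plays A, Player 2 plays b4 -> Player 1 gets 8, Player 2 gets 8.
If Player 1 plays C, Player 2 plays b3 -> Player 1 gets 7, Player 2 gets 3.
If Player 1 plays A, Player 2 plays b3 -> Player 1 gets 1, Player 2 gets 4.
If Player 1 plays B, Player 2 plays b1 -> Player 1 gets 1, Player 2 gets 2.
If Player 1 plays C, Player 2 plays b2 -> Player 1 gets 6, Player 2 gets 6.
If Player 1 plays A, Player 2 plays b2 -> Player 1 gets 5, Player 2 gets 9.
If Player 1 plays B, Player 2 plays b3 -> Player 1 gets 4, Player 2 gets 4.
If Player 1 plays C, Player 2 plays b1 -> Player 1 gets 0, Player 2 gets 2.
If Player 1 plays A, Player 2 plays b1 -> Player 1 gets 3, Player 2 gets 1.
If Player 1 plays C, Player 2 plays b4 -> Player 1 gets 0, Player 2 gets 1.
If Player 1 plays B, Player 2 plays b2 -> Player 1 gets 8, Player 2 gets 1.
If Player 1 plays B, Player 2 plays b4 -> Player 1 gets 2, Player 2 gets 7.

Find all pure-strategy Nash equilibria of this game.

(A, b1): Player 2 can switch to b2 (1 → 9). Not NE.
(A, b2): Player 1 can switch to B (5 → 8). Not NE.
(A, b3): Player 1 can switch to B (1 → 4). Not NE.
(A, b4): Player 2 can switch to b2 (8 → 9). Not NE.
(B, b1): Player 1 can switch to A (1 → 3). Not NE.
(B, b2): Player 2 can switch to b1 (1 → 2). Not NE.
(The remaining 6 profiles each have a profitable deviation by the same check.)

none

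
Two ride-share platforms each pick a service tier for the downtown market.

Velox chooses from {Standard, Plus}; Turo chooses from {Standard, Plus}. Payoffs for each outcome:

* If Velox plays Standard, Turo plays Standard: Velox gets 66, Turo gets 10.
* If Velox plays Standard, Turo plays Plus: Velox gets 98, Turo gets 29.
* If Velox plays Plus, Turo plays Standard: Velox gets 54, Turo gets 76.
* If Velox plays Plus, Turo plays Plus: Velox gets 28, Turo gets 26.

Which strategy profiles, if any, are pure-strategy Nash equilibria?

For each player, find the best response to each opponent profile; mutual best responses are the pure NE.
Velox against Standard: payoffs 66, 54 → best response Standard.
Velox against Plus: payoffs 98, 28 → best response Standard.
Turo against Standard: payoffs 10, 29 → best response Plus.
Turo against Plus: payoffs 76, 26 → best response Standard.
Mutual best responses: (Standard, Plus).

Pure NE: (Standard, Plus)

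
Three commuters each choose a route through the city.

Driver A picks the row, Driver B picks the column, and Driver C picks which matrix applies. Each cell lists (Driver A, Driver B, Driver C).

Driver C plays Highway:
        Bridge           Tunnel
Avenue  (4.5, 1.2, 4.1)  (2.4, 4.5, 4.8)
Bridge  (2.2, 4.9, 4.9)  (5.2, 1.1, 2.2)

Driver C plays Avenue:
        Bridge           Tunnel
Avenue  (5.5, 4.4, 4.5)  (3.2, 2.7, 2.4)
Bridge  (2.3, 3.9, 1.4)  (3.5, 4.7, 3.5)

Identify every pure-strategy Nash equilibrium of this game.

(Avenue, Bridge, Highway): Driver B can switch to Tunnel (1.2 → 4.5). Not NE.
(Avenue, Bridge, Avenue): Driver A gets 5.5, best alternative 2.3; Driver B gets 4.4, best alternative 2.7; Driver C gets 4.5, best alternative 4.1. No profitable deviation — NE.
(Avenue, Tunnel, Highway): Driver A can switch to Bridge (2.4 → 5.2). Not NE.
(Avenue, Tunnel, Avenue): Driver A can switch to Bridge (3.2 → 3.5). Not NE.
(Bridge, Bridge, Highway): Driver A can switch to Avenue (2.2 → 4.5). Not NE.
(Bridge, Bridge, Avenue): Driver A can switch to Avenue (2.3 → 5.5). Not NE.
(Bridge, Tunnel, Highway): Driver B can switch to Bridge (1.1 → 4.9). Not NE.
(Bridge, Tunnel, Avenue): Driver A gets 3.5, best alternative 3.2; Driver B gets 4.7, best alternative 3.9; Driver C gets 3.5, best alternative 2.2. No profitable deviation — NE.

The pure Nash equilibria are (Avenue, Bridge, Avenue); (Bridge, Tunnel, Avenue).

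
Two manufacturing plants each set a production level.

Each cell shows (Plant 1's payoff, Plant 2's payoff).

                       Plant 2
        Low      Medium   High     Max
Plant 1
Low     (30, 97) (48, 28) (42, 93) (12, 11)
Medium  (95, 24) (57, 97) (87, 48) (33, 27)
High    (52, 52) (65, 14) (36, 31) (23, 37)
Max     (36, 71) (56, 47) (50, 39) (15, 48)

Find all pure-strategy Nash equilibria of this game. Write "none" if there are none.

none

(Low, Low): Plant 1 can switch to Medium (30 → 95). Not NE.
(Low, Medium): Plant 1 can switch to Medium (48 → 57). Not NE.
(Low, High): Plant 1 can switch to Medium (42 → 87). Not NE.
(Low, Max): Plant 1 can switch to Medium (12 → 33). Not NE.
(Medium, Low): Plant 2 can switch to Medium (24 → 97). Not NE.
(Medium, Medium): Plant 1 can switch to High (57 → 65). Not NE.
(Medium, High): Plant 2 can switch to Medium (48 → 97). Not NE.
(Medium, Max): Plant 2 can switch to Medium (27 → 97). Not NE.
(High, Low): Plant 1 can switch to Medium (52 → 95). Not NE.
(High, Medium): Plant 2 can switch to Low (14 → 52). Not NE.
(High, High): Plant 1 can switch to Low (36 → 42). Not NE.
(High, Max): Plant 1 can switch to Medium (23 → 33). Not NE.
(The remaining 4 profiles each have a profitable deviation by the same check.)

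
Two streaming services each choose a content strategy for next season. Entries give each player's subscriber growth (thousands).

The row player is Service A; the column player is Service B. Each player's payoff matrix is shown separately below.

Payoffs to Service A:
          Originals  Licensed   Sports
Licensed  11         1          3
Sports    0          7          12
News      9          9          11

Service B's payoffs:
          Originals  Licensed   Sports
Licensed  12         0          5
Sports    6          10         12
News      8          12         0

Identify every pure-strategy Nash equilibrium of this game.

Pure-strategy Nash equilibria: (Licensed, Originals); (Sports, Sports); (News, Licensed)

(Licensed, Originals): Service A gets 11, best alternative 9; Service B gets 12, best alternative 5. No profitable deviation — NE.
(Licensed, Licensed): Service A can switch to Sports (1 → 7). Not NE.
(Licensed, Sports): Service A can switch to Sports (3 → 12). Not NE.
(Sports, Originals): Service A can switch to Licensed (0 → 11). Not NE.
(Sports, Licensed): Service A can switch to News (7 → 9). Not NE.
(Sports, Sports): Service A gets 12, best alternative 11; Service B gets 12, best alternative 10. No profitable deviation — NE.
(News, Originals): Service A can switch to Licensed (9 → 11). Not NE.
(News, Licensed): Service A gets 9, best alternative 7; Service B gets 12, best alternative 8. No profitable deviation — NE.
(News, Sports): Service A can switch to Sports (11 → 12). Not NE.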